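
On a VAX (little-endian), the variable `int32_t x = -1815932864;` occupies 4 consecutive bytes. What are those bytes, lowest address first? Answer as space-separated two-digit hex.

40 10 C3 93

Two's complement of -1815932864 in 32 bits: 1815932864 = 0x6C3CEFC0; invert → 0x93C3103F; add 1 → 0x93C31040.
Split into bytes (most-significant first): 93 C3 10 40.
Little-endian stores the least-significant byte at the lowest address.
So at ascending addresses the bytes are 40 10 C3 93.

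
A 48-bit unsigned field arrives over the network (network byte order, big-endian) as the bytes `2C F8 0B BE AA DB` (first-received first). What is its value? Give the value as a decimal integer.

49443860556507

Big-endian stores the most-significant byte at the lowest address.
The bytes are already most-significant first: 0x2CF80BBEAADB.
0x2CF80BBEAADB = 49443860556507.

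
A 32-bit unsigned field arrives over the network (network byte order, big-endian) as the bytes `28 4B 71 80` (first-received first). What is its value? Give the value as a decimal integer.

676032896

Big-endian stores the most-significant byte at the lowest address.
The bytes are already most-significant first: 0x284B7180.
0x284B7180 = 676032896.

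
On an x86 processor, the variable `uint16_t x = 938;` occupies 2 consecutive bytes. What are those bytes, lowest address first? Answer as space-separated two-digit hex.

AA 03

938 in hexadecimal, padded to 16 bits, is 0x03AA.
Split into bytes (most-significant first): 03 AA.
Little-endian: lowest address holds the least-significant byte.
So at ascending addresses the bytes are AA 03.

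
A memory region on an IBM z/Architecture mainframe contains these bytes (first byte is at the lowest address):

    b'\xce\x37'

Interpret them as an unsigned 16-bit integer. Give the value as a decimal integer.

52791

In big-endian order the high byte comes first in memory.
The bytes are already most-significant first: 0xCE37.
0xCE37 = 52791.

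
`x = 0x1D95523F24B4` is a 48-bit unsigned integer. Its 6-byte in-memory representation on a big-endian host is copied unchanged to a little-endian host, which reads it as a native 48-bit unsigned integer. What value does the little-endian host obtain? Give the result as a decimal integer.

198067774199069

Stored big-endian, the bytes at ascending addresses are 1D 95 52 3F 24 B4.
Read back as little-endian, the first byte is least significant, giving 0xB4243F52951D.
0xB4243F52951D = 198067774199069.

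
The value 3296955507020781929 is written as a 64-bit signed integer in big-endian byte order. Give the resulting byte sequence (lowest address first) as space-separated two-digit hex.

2D C1 23 90 CC 3D D9 69

3296955507020781929 in hexadecimal, padded to 64 bits, is 0x2DC12390CC3DD969.
Split into bytes (most-significant first): 2D C1 23 90 CC 3D D9 69.
Big-endian stores the most-significant byte at the lowest address.
So the memory order matches the most-significant-first order: 2D C1 23 90 CC 3D D9 69.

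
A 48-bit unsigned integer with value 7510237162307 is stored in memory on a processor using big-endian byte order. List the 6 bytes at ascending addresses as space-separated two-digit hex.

7510237162307 in hexadecimal, padded to 48 bits, is 0x06D49D04AB43.
Split into bytes (most-significant first): 06 D4 9D 04 AB 43.
Big-endian stores the most-significant byte at the lowest address.
So the memory order matches the most-significant-first order: 06 D4 9D 04 AB 43.

06 D4 9D 04 AB 43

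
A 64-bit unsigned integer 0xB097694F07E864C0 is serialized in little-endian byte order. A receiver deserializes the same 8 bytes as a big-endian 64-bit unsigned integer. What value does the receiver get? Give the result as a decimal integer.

Stored little-endian, the bytes at ascending addresses are C0 64 E8 07 4F 69 97 B0.
Read back as big-endian, the last byte is least significant, giving 0xC064E8074F6997B0.
0xC064E8074F6997B0 = 13863460671047964592.

13863460671047964592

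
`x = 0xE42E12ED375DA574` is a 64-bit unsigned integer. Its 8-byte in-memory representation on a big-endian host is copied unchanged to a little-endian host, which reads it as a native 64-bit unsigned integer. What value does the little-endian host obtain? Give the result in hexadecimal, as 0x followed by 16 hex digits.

0x74A55D37ED122EE4

Stored big-endian, the bytes at ascending addresses are E4 2E 12 ED 37 5D A5 74.
Read back as little-endian, the first byte is least significant, giving 0x74A55D37ED122EE4.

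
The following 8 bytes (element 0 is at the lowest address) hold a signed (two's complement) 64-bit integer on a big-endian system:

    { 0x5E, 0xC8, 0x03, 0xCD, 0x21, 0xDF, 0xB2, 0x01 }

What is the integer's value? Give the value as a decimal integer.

Big-endian stores the most-significant byte at the lowest address.
The bytes are already most-significant first: 0x5EC803CD21DFB201.
0x5EC803CD21DFB201 = 6829713014478844417.

6829713014478844417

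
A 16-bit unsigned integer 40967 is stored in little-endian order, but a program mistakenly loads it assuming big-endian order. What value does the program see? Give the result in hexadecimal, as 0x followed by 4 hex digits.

0x07A0

40967 in 16-bit hexadecimal is 0xA007.
Stored little-endian, the bytes at ascending addresses are 07 A0.
Read back as big-endian, the last byte is least significant, giving 0x07A0.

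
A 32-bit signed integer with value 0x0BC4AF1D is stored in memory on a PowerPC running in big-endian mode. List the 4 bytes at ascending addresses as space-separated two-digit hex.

0B C4 AF 1D

Split into bytes (most-significant first): 0B C4 AF 1D.
In big-endian order the high byte comes first in memory.
So the memory order matches the most-significant-first order: 0B C4 AF 1D.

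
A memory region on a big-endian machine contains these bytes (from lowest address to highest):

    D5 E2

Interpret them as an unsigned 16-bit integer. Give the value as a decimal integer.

54754

Big-endian stores the most-significant byte at the lowest address.
The bytes are already most-significant first: 0xD5E2.
0xD5E2 = 54754.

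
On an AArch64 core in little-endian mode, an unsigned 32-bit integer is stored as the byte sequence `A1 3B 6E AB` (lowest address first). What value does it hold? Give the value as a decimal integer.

Little-endian: lowest address holds the least-significant byte.
Reassemble most-significant byte first: AB 6E 3B A1 → 0xAB6E3BA1.
0xAB6E3BA1 = 2876128161.

2876128161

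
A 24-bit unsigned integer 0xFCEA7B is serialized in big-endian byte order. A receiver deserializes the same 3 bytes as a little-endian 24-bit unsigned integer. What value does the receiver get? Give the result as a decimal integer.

Stored big-endian, the bytes at ascending addresses are FC EA 7B.
Read back as little-endian, the first byte is least significant, giving 0x7BEAFC.
0x7BEAFC = 8121084.

8121084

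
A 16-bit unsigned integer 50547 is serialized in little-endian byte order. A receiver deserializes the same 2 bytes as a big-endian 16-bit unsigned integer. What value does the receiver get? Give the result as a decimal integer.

29637

50547 in 16-bit hexadecimal is 0xC573.
Stored little-endian, the bytes at ascending addresses are 73 C5.
Read back as big-endian, the last byte is least significant, giving 0x73C5.
0x73C5 = 29637.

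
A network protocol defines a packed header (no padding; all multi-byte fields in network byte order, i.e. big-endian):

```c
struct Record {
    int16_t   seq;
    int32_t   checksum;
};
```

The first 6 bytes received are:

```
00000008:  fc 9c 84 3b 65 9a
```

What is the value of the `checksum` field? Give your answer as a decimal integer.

-2076482150

`checksum` follows `seq` (2 bytes), so it starts at byte offset 2 and occupies 4 bytes.
Bytes at offsets 2..5: 84 3B 65 9A.
In big-endian order the high byte comes first in memory.
The bytes are already most-significant first: 0x843B659A.
Top bit is set, so as a signed 32-bit value this is 0x843B659A − 2^32 = -2076482150.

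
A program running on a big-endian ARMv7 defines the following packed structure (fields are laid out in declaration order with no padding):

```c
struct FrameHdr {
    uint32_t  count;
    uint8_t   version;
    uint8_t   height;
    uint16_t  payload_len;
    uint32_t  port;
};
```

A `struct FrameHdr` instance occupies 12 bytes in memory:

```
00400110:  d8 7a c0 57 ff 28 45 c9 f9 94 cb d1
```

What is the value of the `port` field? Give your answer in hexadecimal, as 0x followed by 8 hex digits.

`port` follows `count` (4 B), `version` (1 B), `height` (1 B), `payload_len` (2 B), so it starts at offset 4 + 1 + 1 + 2 = 8 and occupies 4 bytes.
Bytes at offsets 8..11: F9 94 CB D1.
Big-endian stores the most-significant byte at the lowest address.
The bytes are already most-significant first: 0xF994CBD1.

0xF994CBD1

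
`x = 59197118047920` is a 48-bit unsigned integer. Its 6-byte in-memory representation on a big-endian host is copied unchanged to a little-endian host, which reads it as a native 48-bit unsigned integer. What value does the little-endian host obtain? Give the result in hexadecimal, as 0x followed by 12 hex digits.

59197118047920 in 48-bit hexadecimal is 0x35D6E73166B0.
Stored big-endian, the bytes at ascending addresses are 35 D6 E7 31 66 B0.
Read back as little-endian, the first byte is least significant, giving 0xB06631E7D635.

0xB06631E7D635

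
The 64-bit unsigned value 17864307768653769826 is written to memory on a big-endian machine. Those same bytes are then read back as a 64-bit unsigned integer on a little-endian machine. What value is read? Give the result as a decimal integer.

17864307768653769826 in 64-bit hexadecimal is 0xF7EAC54434DBEC62.
Stored big-endian, the bytes at ascending addresses are F7 EA C5 44 34 DB EC 62.
Read back as little-endian, the first byte is least significant, giving 0x62ECDB3444C5EAF7.
0x62ECDB3444C5EAF7 = 7128313327759256311.

7128313327759256311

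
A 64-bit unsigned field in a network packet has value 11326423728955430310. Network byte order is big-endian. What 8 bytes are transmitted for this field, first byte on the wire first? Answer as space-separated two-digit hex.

9D 2F 8A 5F 1B F1 95 A6

11326423728955430310 in hexadecimal, padded to 64 bits, is 0x9D2F8A5F1BF195A6.
Split into bytes (most-significant first): 9D 2F 8A 5F 1B F1 95 A6.
In big-endian order the high byte comes first in memory.
So the memory order matches the most-significant-first order: 9D 2F 8A 5F 1B F1 95 A6.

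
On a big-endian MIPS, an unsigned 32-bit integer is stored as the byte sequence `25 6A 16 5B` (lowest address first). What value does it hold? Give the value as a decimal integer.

627709531

Big-endian stores the most-significant byte at the lowest address.
The bytes are already most-significant first: 0x256A165B.
0x256A165B = 627709531.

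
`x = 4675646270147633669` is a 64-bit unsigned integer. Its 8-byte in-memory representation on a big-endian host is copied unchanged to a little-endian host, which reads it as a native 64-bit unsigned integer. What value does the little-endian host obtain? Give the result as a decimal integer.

4675646270147633669 in 64-bit hexadecimal is 0x40E33B829387A205.
Stored big-endian, the bytes at ascending addresses are 40 E3 3B 82 93 87 A2 05.
Read back as little-endian, the first byte is least significant, giving 0x05A28793823BE340.
0x05A28793823BE340 = 406035984031671104.

406035984031671104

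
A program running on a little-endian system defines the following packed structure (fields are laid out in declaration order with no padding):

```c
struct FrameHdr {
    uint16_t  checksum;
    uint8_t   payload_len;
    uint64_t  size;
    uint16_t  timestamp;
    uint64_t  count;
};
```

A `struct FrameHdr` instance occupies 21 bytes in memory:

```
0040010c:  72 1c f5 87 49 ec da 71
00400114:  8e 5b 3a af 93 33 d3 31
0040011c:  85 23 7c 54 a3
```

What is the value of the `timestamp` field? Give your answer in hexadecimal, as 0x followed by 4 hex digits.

`timestamp` follows `checksum` (2 B), `payload_len` (1 B), `size` (8 B), so it starts at offset 2 + 1 + 8 = 11 and occupies 2 bytes.
Bytes at offsets 11..12: AF 93.
Little-endian stores the least-significant byte at the lowest address.
Reassemble most-significant byte first: 93 AF → 0x93AF.

0x93AF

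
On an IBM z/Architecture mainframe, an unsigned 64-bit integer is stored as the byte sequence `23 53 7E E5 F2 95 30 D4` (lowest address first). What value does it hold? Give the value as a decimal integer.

2545517740476936404

In big-endian order the high byte comes first in memory.
The bytes are already most-significant first: 0x23537EE5F29530D4.
0x23537EE5F29530D4 = 2545517740476936404.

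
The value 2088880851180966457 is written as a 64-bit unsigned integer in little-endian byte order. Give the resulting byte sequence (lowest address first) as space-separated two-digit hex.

2088880851180966457 in hexadecimal, padded to 64 bits, is 0x1CFD321118C1D239.
Split into bytes (most-significant first): 1C FD 32 11 18 C1 D2 39.
In little-endian order the low byte comes first in memory.
So at ascending addresses the bytes are 39 D2 C1 18 11 32 FD 1C.

39 D2 C1 18 11 32 FD 1C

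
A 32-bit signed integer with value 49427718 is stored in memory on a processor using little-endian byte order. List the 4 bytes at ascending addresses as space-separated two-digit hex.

49427718 in hexadecimal, padded to 32 bits, is 0x02F23506.
Split into bytes (most-significant first): 02 F2 35 06.
Little-endian: lowest address holds the least-significant byte.
So at ascending addresses the bytes are 06 35 F2 02.

06 35 F2 02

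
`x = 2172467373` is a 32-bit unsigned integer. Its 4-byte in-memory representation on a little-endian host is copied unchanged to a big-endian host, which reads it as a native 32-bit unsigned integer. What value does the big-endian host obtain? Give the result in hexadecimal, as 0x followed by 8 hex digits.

0xAD387D81

2172467373 in 32-bit hexadecimal is 0x817D38AD.
Stored little-endian, the bytes at ascending addresses are AD 38 7D 81.
Read back as big-endian, the last byte is least significant, giving 0xAD387D81.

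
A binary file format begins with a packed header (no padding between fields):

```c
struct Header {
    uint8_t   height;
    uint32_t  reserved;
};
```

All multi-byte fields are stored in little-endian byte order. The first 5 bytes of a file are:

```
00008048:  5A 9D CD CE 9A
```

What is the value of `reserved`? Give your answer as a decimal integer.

2597244317

`reserved` follows `height` (1 byte), so it starts at byte offset 1 and occupies 4 bytes.
Bytes at offsets 1..4: 9D CD CE 9A.
Little-endian: lowest address holds the least-significant byte.
Reassemble most-significant byte first: 9A CE CD 9D → 0x9ACECD9D.
0x9ACECD9D = 2597244317.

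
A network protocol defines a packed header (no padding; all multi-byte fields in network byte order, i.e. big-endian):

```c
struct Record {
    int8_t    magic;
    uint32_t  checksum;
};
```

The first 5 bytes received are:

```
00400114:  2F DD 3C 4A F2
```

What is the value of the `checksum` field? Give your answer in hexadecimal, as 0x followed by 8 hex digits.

`checksum` follows `magic` (1 byte), so it starts at byte offset 1 and occupies 4 bytes.
Bytes at offsets 1..4: DD 3C 4A F2.
In big-endian order the high byte comes first in memory.
The bytes are already most-significant first: 0xDD3C4AF2.

0xDD3C4AF2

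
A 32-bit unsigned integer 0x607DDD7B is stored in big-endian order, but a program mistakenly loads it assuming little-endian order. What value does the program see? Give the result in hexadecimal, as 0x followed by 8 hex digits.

0x7BDD7D60

Stored big-endian, the bytes at ascending addresses are 60 7D DD 7B.
Read back as little-endian, the first byte is least significant, giving 0x7BDD7D60.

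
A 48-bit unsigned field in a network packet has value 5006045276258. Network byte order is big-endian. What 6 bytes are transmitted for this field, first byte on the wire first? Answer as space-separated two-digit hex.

04 8D 8F 8C E8 62

5006045276258 in hexadecimal, padded to 48 bits, is 0x048D8F8CE862.
Split into bytes (most-significant first): 04 8D 8F 8C E8 62.
Big-endian: lowest address holds the most-significant byte.
So the memory order matches the most-significant-first order: 04 8D 8F 8C E8 62.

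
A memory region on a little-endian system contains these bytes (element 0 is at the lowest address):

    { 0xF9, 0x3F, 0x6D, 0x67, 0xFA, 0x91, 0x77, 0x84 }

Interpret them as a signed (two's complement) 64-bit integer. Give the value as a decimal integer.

-8901485633811431431

Little-endian: lowest address holds the least-significant byte.
Reassemble most-significant byte first: 84 77 91 FA 67 6D 3F F9 → 0x847791FA676D3FF9.
Top bit is set, so as a signed 64-bit value this is 0x847791FA676D3FF9 − 2^64 = -8901485633811431431.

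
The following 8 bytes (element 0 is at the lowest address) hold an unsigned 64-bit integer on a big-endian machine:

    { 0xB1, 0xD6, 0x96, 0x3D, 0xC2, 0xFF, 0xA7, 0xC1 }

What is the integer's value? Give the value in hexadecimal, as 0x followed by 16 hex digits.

0xB1D6963DC2FFA7C1

In big-endian order the high byte comes first in memory.
The bytes are already most-significant first: 0xB1D6963DC2FFA7C1.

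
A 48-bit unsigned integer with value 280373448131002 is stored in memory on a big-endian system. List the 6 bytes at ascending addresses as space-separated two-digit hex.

FE FF 87 C7 C1 BA

280373448131002 in hexadecimal, padded to 48 bits, is 0xFEFF87C7C1BA.
Split into bytes (most-significant first): FE FF 87 C7 C1 BA.
In big-endian order the high byte comes first in memory.
So the memory order matches the most-significant-first order: FE FF 87 C7 C1 BA.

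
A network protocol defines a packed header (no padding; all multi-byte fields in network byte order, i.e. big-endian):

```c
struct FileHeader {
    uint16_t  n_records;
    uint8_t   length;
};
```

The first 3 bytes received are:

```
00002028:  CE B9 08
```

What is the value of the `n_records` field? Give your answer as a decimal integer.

52921

`n_records` is the first field, at byte offset 0, occupying 2 bytes.
Bytes at offsets 0..1: CE B9.
Big-endian stores the most-significant byte at the lowest address.
The bytes are already most-significant first: 0xCEB9.
0xCEB9 = 52921.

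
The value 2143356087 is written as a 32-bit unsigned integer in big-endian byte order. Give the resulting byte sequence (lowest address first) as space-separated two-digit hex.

7F C1 04 B7

2143356087 in hexadecimal, padded to 32 bits, is 0x7FC104B7.
Split into bytes (most-significant first): 7F C1 04 B7.
In big-endian order the high byte comes first in memory.
So the memory order matches the most-significant-first order: 7F C1 04 B7.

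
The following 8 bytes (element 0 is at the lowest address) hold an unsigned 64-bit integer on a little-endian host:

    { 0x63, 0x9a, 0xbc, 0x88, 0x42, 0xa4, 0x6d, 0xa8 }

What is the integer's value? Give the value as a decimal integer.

12136537176502213219

Little-endian: lowest address holds the least-significant byte.
Reassemble most-significant byte first: A8 6D A4 42 88 BC 9A 63 → 0xA86DA44288BC9A63.
0xA86DA44288BC9A63 = 12136537176502213219.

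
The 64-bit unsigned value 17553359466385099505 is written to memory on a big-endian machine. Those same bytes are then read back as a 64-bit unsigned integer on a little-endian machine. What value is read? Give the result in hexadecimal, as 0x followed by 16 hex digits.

17553359466385099505 in 64-bit hexadecimal is 0xF39A0F6ED89FCAF1.
Stored big-endian, the bytes at ascending addresses are F3 9A 0F 6E D8 9F CA F1.
Read back as little-endian, the first byte is least significant, giving 0xF1CA9FD86E0F9AF3.

0xF1CA9FD86E0F9AF3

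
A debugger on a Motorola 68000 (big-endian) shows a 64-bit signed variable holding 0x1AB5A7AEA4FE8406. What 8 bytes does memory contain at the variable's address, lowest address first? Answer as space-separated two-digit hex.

Split into bytes (most-significant first): 1A B5 A7 AE A4 FE 84 06.
Big-endian stores the most-significant byte at the lowest address.
So the memory order matches the most-significant-first order: 1A B5 A7 AE A4 FE 84 06.

1A B5 A7 AE A4 FE 84 06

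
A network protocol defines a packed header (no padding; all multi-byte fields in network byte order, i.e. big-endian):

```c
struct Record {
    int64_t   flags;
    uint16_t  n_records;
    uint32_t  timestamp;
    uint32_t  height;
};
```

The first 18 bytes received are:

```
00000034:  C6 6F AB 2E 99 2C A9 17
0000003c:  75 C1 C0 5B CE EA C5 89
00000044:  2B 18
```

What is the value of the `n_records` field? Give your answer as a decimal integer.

30145

`n_records` follows `flags` (8 bytes), so it starts at byte offset 8 and occupies 2 bytes.
Bytes at offsets 8..9: 75 C1.
In big-endian order the high byte comes first in memory.
The bytes are already most-significant first: 0x75C1.
0x75C1 = 30145.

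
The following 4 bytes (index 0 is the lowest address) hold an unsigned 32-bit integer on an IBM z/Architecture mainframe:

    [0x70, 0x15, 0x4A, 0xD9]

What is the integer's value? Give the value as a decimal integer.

In big-endian order the high byte comes first in memory.
The bytes are already most-significant first: 0x70154AD9.
0x70154AD9 = 1880443609.

1880443609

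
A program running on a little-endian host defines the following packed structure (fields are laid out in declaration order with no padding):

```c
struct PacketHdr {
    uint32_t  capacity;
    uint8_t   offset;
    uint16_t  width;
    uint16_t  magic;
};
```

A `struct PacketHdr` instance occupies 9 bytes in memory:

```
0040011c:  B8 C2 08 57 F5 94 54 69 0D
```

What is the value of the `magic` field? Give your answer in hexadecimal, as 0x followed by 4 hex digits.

0x0D69

`magic` follows `capacity` (4 B), `offset` (1 B), `width` (2 B), so it starts at offset 4 + 1 + 2 = 7 and occupies 2 bytes.
Bytes at offsets 7..8: 69 0D.
In little-endian order the low byte comes first in memory.
Reassemble most-significant byte first: 0D 69 → 0x0D69.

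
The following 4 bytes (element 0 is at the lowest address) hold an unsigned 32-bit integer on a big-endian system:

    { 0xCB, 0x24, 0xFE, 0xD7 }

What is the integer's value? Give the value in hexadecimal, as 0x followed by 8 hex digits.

0xCB24FED7

Big-endian: lowest address holds the most-significant byte.
The bytes are already most-significant first: 0xCB24FED7.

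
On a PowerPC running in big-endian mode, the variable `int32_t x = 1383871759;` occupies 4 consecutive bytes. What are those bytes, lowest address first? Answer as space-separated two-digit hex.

52 7C 35 0F

1383871759 in hexadecimal, padded to 32 bits, is 0x527C350F.
Split into bytes (most-significant first): 52 7C 35 0F.
In big-endian order the high byte comes first in memory.
So the memory order matches the most-significant-first order: 52 7C 35 0F.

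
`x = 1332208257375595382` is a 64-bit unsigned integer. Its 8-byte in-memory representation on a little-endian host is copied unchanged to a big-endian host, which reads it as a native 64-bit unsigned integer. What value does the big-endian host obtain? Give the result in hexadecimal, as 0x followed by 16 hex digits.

1332208257375595382 in 64-bit hexadecimal is 0x127CF45A0BB6EB76.
Stored little-endian, the bytes at ascending addresses are 76 EB B6 0B 5A F4 7C 12.
Read back as big-endian, the last byte is least significant, giving 0x76EBB60B5AF47C12.

0x76EBB60B5AF47C12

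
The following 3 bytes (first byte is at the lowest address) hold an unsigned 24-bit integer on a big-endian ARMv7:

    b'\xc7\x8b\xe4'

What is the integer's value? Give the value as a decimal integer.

13077476

Big-endian stores the most-significant byte at the lowest address.
The bytes are already most-significant first: 0xC78BE4.
0xC78BE4 = 13077476.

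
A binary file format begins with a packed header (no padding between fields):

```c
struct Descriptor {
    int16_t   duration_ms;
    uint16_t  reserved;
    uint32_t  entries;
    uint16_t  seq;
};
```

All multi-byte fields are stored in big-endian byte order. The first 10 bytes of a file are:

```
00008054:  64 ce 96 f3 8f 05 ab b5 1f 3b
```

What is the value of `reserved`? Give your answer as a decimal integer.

38643

`reserved` follows `duration_ms` (2 bytes), so it starts at byte offset 2 and occupies 2 bytes.
Bytes at offsets 2..3: 96 F3.
Big-endian: lowest address holds the most-significant byte.
The bytes are already most-significant first: 0x96F3.
0x96F3 = 38643.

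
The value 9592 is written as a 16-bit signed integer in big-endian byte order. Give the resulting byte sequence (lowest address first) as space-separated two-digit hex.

25 78

9592 in hexadecimal, padded to 16 bits, is 0x2578.
Split into bytes (most-significant first): 25 78.
In big-endian order the high byte comes first in memory.
So the memory order matches the most-significant-first order: 25 78.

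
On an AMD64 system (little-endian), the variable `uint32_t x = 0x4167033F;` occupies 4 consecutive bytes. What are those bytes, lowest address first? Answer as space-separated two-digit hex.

Split into bytes (most-significant first): 41 67 03 3F.
In little-endian order the low byte comes first in memory.
So at ascending addresses the bytes are 3F 03 67 41.

3F 03 67 41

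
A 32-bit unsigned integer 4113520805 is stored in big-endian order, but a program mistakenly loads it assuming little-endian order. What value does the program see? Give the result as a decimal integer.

4113520805 in 32-bit hexadecimal is 0xF52F58A5.
Stored big-endian, the bytes at ascending addresses are F5 2F 58 A5.
Read back as little-endian, the first byte is least significant, giving 0xA5582FF5.
0xA5582FF5 = 2774020085.

2774020085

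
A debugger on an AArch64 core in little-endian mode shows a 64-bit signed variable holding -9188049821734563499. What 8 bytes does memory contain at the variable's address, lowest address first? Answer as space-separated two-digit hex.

55 91 EB 14 5E 7D 7D 80

Two's complement of -9188049821734563499 in 64 bits: 9188049821734563499 = 0x7F8282A1EB146EAB; invert → 0x807D7D5E14EB9154; add 1 → 0x807D7D5E14EB9155.
Split into bytes (most-significant first): 80 7D 7D 5E 14 EB 91 55.
Little-endian stores the least-significant byte at the lowest address.
So at ascending addresses the bytes are 55 91 EB 14 5E 7D 7D 80.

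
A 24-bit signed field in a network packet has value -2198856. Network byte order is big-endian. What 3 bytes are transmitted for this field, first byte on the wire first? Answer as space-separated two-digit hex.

Two's complement of -2198856 in 24 bits: 2198856 = 0x218D48; invert → 0xDE72B7; add 1 → 0xDE72B8.
Split into bytes (most-significant first): DE 72 B8.
Big-endian: lowest address holds the most-significant byte.
So the memory order matches the most-significant-first order: DE 72 B8.

DE 72 B8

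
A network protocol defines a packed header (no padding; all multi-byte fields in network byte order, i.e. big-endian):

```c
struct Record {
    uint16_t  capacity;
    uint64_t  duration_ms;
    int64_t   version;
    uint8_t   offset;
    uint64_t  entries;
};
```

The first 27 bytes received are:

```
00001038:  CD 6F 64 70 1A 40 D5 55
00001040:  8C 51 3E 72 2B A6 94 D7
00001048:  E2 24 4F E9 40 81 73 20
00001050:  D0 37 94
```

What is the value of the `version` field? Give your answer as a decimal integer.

4499706972158288420

`version` follows `capacity` (2 B), `duration_ms` (8 B), so it starts at offset 2 + 8 = 10 and occupies 8 bytes.
Bytes at offsets 10..17: 3E 72 2B A6 94 D7 E2 24.
Big-endian stores the most-significant byte at the lowest address.
The bytes are already most-significant first: 0x3E722BA694D7E224.
0x3E722BA694D7E224 = 4499706972158288420.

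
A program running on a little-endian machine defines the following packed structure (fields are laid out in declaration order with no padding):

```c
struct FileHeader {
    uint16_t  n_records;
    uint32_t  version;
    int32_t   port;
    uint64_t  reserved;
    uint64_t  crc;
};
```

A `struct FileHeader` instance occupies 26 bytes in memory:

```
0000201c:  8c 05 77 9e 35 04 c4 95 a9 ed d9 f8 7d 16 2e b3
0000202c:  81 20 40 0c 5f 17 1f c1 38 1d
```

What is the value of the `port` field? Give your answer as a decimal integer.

-307653180

`port` follows `n_records` (2 B), `version` (4 B), so it starts at offset 2 + 4 = 6 and occupies 4 bytes.
Bytes at offsets 6..9: C4 95 A9 ED.
In little-endian order the low byte comes first in memory.
Reassemble most-significant byte first: ED A9 95 C4 → 0xEDA995C4.
Top bit is set, so as a signed 32-bit value this is 0xEDA995C4 − 2^32 = -307653180.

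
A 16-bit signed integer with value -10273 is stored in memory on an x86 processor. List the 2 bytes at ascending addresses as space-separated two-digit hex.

DF D7

Two's complement of -10273 in 16 bits: 10273 = 0x2821; invert → 0xD7DE; add 1 → 0xD7DF.
Split into bytes (most-significant first): D7 DF.
Little-endian: lowest address holds the least-significant byte.
So at ascending addresses the bytes are DF D7.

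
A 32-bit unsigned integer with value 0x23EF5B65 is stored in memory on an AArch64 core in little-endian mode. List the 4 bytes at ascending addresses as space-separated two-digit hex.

65 5B EF 23

Split into bytes (most-significant first): 23 EF 5B 65.
In little-endian order the low byte comes first in memory.
So at ascending addresses the bytes are 65 5B EF 23.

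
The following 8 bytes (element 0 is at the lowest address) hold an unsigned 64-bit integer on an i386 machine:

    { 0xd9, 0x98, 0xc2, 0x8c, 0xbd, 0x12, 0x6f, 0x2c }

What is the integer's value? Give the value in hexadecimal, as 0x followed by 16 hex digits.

Little-endian: lowest address holds the least-significant byte.
Reassemble most-significant byte first: 2C 6F 12 BD 8C C2 98 D9 → 0x2C6F12BD8CC298D9.

0x2C6F12BD8CC298D9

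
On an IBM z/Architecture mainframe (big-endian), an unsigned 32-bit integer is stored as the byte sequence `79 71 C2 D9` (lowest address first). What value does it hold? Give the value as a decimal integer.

2037498585

Big-endian: lowest address holds the most-significant byte.
The bytes are already most-significant first: 0x7971C2D9.
0x7971C2D9 = 2037498585.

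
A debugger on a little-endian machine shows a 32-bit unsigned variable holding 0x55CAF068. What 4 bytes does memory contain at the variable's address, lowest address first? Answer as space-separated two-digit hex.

Split into bytes (most-significant first): 55 CA F0 68.
In little-endian order the low byte comes first in memory.
So at ascending addresses the bytes are 68 F0 CA 55.

68 F0 CA 55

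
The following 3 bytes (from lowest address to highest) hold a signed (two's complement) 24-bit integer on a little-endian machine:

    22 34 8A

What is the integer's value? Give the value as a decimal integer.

Little-endian stores the least-significant byte at the lowest address.
Reassemble most-significant byte first: 8A 34 22 → 0x8A3422.
Top bit is set, so as a signed 24-bit value this is 0x8A3422 − 2^24 = -7719902.

-7719902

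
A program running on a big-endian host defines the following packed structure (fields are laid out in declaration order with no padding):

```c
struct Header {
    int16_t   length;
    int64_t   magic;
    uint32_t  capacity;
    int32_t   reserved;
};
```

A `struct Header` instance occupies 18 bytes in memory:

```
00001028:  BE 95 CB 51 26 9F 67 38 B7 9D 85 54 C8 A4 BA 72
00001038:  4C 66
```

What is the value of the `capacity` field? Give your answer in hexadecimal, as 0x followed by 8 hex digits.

0x8554C8A4

`capacity` follows `length` (2 B), `magic` (8 B), so it starts at offset 2 + 8 = 10 and occupies 4 bytes.
Bytes at offsets 10..13: 85 54 C8 A4.
In big-endian order the high byte comes first in memory.
The bytes are already most-significant first: 0x8554C8A4.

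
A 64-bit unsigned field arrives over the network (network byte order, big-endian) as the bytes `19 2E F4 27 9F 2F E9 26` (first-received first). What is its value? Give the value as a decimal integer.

1814656150888507686

Big-endian: lowest address holds the most-significant byte.
The bytes are already most-significant first: 0x192EF4279F2FE926.
0x192EF4279F2FE926 = 1814656150888507686.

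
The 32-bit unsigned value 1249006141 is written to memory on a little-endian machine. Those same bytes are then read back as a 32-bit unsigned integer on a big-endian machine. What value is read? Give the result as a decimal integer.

1249006141 in 32-bit hexadecimal is 0x4A72523D.
Stored little-endian, the bytes at ascending addresses are 3D 52 72 4A.
Read back as big-endian, the last byte is least significant, giving 0x3D52724A.
0x3D52724A = 1028813386.

1028813386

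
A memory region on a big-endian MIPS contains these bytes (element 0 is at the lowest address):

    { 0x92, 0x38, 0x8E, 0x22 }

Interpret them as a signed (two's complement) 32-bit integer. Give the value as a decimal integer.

-1841787358

Big-endian stores the most-significant byte at the lowest address.
The bytes are already most-significant first: 0x92388E22.
Top bit is set, so as a signed 32-bit value this is 0x92388E22 − 2^32 = -1841787358.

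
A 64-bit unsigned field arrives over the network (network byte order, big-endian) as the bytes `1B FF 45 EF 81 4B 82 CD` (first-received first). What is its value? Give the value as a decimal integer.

2017408053053981389

In big-endian order the high byte comes first in memory.
The bytes are already most-significant first: 0x1BFF45EF814B82CD.
0x1BFF45EF814B82CD = 2017408053053981389.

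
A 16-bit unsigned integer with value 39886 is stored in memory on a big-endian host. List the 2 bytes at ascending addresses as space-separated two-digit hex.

39886 in hexadecimal, padded to 16 bits, is 0x9BCE.
Split into bytes (most-significant first): 9B CE.
In big-endian order the high byte comes first in memory.
So the memory order matches the most-significant-first order: 9B CE.

9B CE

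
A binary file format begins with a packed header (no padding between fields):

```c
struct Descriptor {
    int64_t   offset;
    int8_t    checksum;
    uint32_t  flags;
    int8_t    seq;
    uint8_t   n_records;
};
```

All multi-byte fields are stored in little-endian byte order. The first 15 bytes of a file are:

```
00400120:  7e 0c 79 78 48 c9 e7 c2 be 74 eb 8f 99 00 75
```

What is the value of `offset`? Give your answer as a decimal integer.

-4402328797635343234

`offset` is the first field, at byte offset 0, occupying 8 bytes.
Bytes at offsets 0..7: 7E 0C 79 78 48 C9 E7 C2.
Little-endian: lowest address holds the least-significant byte.
Reassemble most-significant byte first: C2 E7 C9 48 78 79 0C 7E → 0xC2E7C94878790C7E.
Top bit is set, so as a signed 64-bit value this is 0xC2E7C94878790C7E − 2^64 = -4402328797635343234.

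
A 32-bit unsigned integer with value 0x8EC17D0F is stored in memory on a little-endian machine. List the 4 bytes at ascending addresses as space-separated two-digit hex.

0F 7D C1 8E

Split into bytes (most-significant first): 8E C1 7D 0F.
Little-endian stores the least-significant byte at the lowest address.
So at ascending addresses the bytes are 0F 7D C1 8E.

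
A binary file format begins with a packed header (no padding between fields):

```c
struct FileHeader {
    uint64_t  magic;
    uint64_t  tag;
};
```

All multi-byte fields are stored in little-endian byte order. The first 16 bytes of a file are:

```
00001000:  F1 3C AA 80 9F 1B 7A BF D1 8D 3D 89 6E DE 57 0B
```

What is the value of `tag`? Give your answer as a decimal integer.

817366423721315793

`tag` follows `magic` (8 bytes), so it starts at byte offset 8 and occupies 8 bytes.
Bytes at offsets 8..15: D1 8D 3D 89 6E DE 57 0B.
In little-endian order the low byte comes first in memory.
Reassemble most-significant byte first: 0B 57 DE 6E 89 3D 8D D1 → 0x0B57DE6E893D8DD1.
0x0B57DE6E893D8DD1 = 817366423721315793.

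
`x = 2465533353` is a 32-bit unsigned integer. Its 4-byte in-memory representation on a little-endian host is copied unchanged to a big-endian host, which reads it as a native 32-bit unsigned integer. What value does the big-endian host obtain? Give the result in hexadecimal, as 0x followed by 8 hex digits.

0xA90DF592

2465533353 in 32-bit hexadecimal is 0x92F50DA9.
Stored little-endian, the bytes at ascending addresses are A9 0D F5 92.
Read back as big-endian, the last byte is least significant, giving 0xA90DF592.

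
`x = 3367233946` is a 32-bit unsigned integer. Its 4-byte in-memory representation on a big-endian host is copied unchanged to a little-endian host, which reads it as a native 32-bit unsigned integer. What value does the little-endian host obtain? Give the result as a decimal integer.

2599007176

3367233946 in 32-bit hexadecimal is 0xC8B3E99A.
Stored big-endian, the bytes at ascending addresses are C8 B3 E9 9A.
Read back as little-endian, the first byte is least significant, giving 0x9AE9B3C8.
0x9AE9B3C8 = 2599007176.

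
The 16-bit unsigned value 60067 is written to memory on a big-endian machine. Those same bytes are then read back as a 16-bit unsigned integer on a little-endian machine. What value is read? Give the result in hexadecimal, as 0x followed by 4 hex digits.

60067 in 16-bit hexadecimal is 0xEAA3.
Stored big-endian, the bytes at ascending addresses are EA A3.
Read back as little-endian, the first byte is least significant, giving 0xA3EA.

0xA3EA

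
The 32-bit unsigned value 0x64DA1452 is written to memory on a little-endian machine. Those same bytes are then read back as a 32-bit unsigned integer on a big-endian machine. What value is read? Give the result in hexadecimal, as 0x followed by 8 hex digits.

0x5214DA64

Stored little-endian, the bytes at ascending addresses are 52 14 DA 64.
Read back as big-endian, the last byte is least significant, giving 0x5214DA64.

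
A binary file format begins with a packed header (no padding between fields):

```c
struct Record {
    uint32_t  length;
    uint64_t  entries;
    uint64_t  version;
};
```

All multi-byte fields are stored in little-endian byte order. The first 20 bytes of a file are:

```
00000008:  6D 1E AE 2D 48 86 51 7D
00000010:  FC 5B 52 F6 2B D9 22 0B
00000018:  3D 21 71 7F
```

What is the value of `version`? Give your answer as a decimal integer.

9183157661248706859

`version` follows `length` (4 B), `entries` (8 B), so it starts at offset 4 + 8 = 12 and occupies 8 bytes.
Bytes at offsets 12..19: 2B D9 22 0B 3D 21 71 7F.
Little-endian: lowest address holds the least-significant byte.
Reassemble most-significant byte first: 7F 71 21 3D 0B 22 D9 2B → 0x7F71213D0B22D92B.
0x7F71213D0B22D92B = 9183157661248706859.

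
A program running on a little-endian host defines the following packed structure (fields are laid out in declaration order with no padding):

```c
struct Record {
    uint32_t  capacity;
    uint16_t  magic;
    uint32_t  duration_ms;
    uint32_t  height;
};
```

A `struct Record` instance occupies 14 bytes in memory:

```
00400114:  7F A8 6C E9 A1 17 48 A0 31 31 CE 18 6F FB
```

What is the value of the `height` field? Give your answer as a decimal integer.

`height` follows `capacity` (4 B), `magic` (2 B), `duration_ms` (4 B), so it starts at offset 4 + 2 + 4 = 10 and occupies 4 bytes.
Bytes at offsets 10..13: CE 18 6F FB.
Little-endian stores the least-significant byte at the lowest address.
Reassemble most-significant byte first: FB 6F 18 CE → 0xFB6F18CE.
0xFB6F18CE = 4218362062.

4218362062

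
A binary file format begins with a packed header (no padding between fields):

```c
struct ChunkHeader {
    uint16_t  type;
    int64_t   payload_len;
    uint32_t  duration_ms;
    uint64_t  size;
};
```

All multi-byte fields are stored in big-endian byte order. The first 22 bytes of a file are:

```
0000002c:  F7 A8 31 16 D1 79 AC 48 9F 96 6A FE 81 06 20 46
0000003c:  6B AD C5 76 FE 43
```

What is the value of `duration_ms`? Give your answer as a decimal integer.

`duration_ms` follows `type` (2 B), `payload_len` (8 B), so it starts at offset 2 + 8 = 10 and occupies 4 bytes.
Bytes at offsets 10..13: 6A FE 81 06.
Big-endian: lowest address holds the most-significant byte.
The bytes are already most-significant first: 0x6AFE8106.
0x6AFE8106 = 1795064070.

1795064070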